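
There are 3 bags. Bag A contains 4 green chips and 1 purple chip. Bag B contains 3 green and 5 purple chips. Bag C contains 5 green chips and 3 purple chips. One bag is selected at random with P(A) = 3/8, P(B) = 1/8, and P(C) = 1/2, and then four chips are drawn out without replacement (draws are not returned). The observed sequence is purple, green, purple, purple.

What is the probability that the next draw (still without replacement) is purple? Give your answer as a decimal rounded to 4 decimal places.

For each hypothesis, P(data | H) works out to: P(data | bag A) = (1/5)(4/4)(0/3) = 0; P(data | bag B) = (5/8)(3/7)(4/6)(3/5) = 3/28; P(data | bag C) = (3/8)(5/7)(2/6)(1/5) = 1/56.
Multiplying each by its prior: 3/8 · 0 = 0, 1/8 · 3/28 = 3/224, 1/2 · 1/56 = 1/112; these sum to 5/224.
The posterior is then P(bag A | data) = 0, P(bag B | data) = 3/5, P(bag C | data) = 2/5.
The predictive probability is P(purple next | data) = (1/2)(3/5) + (0)(2/5) = 3/10.

0.3000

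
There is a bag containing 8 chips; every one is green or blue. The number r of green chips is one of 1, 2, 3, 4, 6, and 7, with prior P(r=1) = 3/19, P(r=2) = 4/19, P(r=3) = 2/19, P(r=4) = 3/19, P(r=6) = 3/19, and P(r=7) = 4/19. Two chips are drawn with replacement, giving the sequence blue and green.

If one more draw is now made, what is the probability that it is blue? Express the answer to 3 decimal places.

Compute the likelihood of the observed sequence for each case: P(data | r = 1) = (7/8)(1/8) = 0.10938; P(data | r = 2) = (6/8)(2/8) = 0.1875; P(data | r = 3) = (5/8)(3/8) = 0.23438; P(data | r = 4) = (4/8)(4/8) = 0.25; P(data | r = 6) = (2/8)(6/8) = 0.1875; P(data | r = 7) = (1/8)(7/8) = 0.10938.
Multiplying each by its prior: 3/19 · 0.10938 = 0.01727, 4/19 · 0.1875 = 0.039474, 2/19 · 0.23438 = 0.024671, 3/19 · 0.25 = 0.039474, 3/19 · 0.1875 = 0.029605, 4/19 · 0.10938 = 0.023026; these sum to 0.17352.
The posterior is then P(r = 1 | data) = 0.099526, P(r = 2 | data) = 0.22749, P(r = 3 | data) = 0.14218, P(r = 4 | data) = 0.22749, P(r = 6 | data) = 0.17062, P(r = 7 | data) = 0.1327.
Averaging over the posterior, P(blue next | data) = (7/8)(0.099526) + (3/4)(0.22749) + (5/8)(0.14218) + (1/2)(0.22749) + (1/4)(0.17062) + (1/8)(0.1327) = 0.51955.

0.520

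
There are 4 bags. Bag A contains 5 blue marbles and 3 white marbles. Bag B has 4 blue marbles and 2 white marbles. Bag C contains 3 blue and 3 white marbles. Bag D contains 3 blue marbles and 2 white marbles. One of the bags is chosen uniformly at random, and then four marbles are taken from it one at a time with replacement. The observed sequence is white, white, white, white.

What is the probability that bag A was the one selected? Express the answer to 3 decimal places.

0.164

The likelihood of the observed sequence under each hypothesis: P(data | bag A) = (3/8)(3/8)(3/8)(3/8) = 0.019775; P(data | bag B) = (2/6)(2/6)(2/6)(2/6) = 0.012346; P(data | bag C) = (3/6)(3/6)(3/6)(3/6) = 0.0625; P(data | bag D) = (2/5)(2/5)(2/5)(2/5) = 0.0256.
Weighting by the prior gives 1/4 · 0.019775 = 0.0049438, 1/4 · 0.012346 = 0.0030864, 1/4 · 0.0625 = 0.015625, 1/4 · 0.0256 = 0.0064; summing to 0.030055.
By Bayes' rule, P(bag A | data) = (0.0049438) / (0.030055) = 0.16449.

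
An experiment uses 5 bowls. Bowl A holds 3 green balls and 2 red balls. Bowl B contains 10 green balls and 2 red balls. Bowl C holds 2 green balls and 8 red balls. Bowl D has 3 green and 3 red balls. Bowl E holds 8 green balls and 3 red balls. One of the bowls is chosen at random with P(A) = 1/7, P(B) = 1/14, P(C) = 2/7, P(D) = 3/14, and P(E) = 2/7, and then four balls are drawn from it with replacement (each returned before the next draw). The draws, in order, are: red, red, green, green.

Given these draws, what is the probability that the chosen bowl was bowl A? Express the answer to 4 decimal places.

0.1980

Compute the likelihood of the observed sequence for each case: P(data | bowl A) = (2/5)(2/5)(3/5)(3/5) = 0.0576; P(data | bowl B) = (2/12)(2/12)(10/12)(10/12) = 0.01929; P(data | bowl C) = (8/10)(8/10)(2/10)(2/10) = 0.0256; P(data | bowl D) = (3/6)(3/6)(3/6)(3/6) = 0.0625; P(data | bowl E) = (3/11)(3/11)(8/11)(8/11) = 0.039342.
The prior-weighted likelihoods are 1/7 · 0.0576 = 0.0082286, 1/14 · 0.01929 = 0.0013779, 2/7 · 0.0256 = 0.0073143, 3/14 · 0.0625 = 0.013393, 2/7 · 0.039342 = 0.01124; summing to 0.041554.
Therefore the posterior P(bowl A | data) = (0.0082286) / (0.041554) = 0.19802.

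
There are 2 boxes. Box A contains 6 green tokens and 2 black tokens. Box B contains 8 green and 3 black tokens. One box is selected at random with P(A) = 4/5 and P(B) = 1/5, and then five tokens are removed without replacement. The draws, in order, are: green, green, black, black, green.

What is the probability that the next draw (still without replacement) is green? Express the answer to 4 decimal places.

0.9662

For each hypothesis, P(data | H) works out to: P(data | box A) = (6/8)(5/7)(2/6)(1/5)(4/4) = 0.035714; P(data | box B) = (8/11)(7/10)(3/9)(2/8)(6/7) = 0.036364.
Multiplying each by its prior: 4/5 · 0.035714 = 0.028571, 1/5 · 0.036364 = 0.0072727; summing to 0.035844.
The posterior is then P(box A | data) = 0.7971, P(box B | data) = 0.2029.
So P(green next | data) = Σ P(green next | H) P(H | data) = (1)(0.7971) + (5/6)(0.2029) = 0.96618.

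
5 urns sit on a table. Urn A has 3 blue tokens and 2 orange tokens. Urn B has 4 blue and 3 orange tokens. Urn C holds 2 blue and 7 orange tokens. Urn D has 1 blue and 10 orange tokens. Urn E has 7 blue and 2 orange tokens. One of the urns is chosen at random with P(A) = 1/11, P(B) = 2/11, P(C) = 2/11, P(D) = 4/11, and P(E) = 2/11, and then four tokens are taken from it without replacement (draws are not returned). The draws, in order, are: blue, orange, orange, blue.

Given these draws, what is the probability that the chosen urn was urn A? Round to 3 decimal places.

Compute the likelihood of the observed sequence for each case: P(data | urn A) = (3/5)(2/4)(1/3)(2/2) = 0.1; P(data | urn B) = (4/7)(3/6)(2/5)(3/4) = 0.085714; P(data | urn C) = (2/9)(7/8)(6/7)(1/6) = 0.027778; P(data | urn D) = (1/11)(10/10)(9/9)(0/8) = 0; P(data | urn E) = (7/9)(2/8)(1/7)(6/6) = 0.027778.
Weighting by the prior gives 1/11 · 0.1 = 0.0090909, 2/11 · 0.085714 = 0.015584, 2/11 · 0.027778 = 0.0050505, 4/11 · 0 = 0, 2/11 · 0.027778 = 0.0050505; these sum to 0.034776.
So P(urn A | data) = (0.0090909) / (0.034776) = 0.26141.

0.261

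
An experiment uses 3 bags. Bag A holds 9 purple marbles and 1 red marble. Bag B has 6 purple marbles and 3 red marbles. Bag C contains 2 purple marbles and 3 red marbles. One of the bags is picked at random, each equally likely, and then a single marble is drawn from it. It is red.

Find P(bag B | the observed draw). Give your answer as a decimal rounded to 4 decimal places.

For each hypothesis, P(data | H) works out to: P(data | bag A) = (1/10) = 1/10; P(data | bag B) = (3/9) = 1/3; P(data | bag C) = (3/5) = 3/5.
Weighting by the prior gives 1/3 · 1/10 = 1/30, 1/3 · 1/3 = 1/9, 1/3 · 3/5 = 1/5; these sum to 31/90.
So P(bag B | data) = (1/9) / (31/90) = 10/31.

0.3226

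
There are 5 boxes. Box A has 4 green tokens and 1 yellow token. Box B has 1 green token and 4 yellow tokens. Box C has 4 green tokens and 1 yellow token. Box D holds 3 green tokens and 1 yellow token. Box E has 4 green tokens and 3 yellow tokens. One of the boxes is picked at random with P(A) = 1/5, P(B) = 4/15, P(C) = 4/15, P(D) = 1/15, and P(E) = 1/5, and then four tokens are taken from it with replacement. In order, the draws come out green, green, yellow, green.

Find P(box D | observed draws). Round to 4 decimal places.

For each hypothesis, P(data | H) works out to: P(data | box A) = (4/5)(4/5)(1/5)(4/5) = 0.1024; P(data | box B) = (1/5)(1/5)(4/5)(1/5) = 0.0064; P(data | box C) = (4/5)(4/5)(1/5)(4/5) = 0.1024; P(data | box D) = (3/4)(3/4)(1/4)(3/4) = 0.10547; P(data | box E) = (4/7)(4/7)(3/7)(4/7) = 0.079967.
Weighting by the prior gives 1/5 · 0.1024 = 0.02048, 4/15 · 0.0064 = 0.0017067, 4/15 · 0.1024 = 0.027307, 1/15 · 0.10547 = 0.0070313, 1/5 · 0.079967 = 0.015993; these sum to 0.072518.
By Bayes' rule, P(box D | data) = (0.0070313) / (0.072518) = 0.096959.

0.0970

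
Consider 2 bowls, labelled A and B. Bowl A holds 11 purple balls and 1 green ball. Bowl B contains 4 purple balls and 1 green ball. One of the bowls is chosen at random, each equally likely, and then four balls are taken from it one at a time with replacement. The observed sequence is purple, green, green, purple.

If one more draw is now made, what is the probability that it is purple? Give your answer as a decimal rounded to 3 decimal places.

0.822

For each hypothesis, P(data | H) works out to: P(data | bowl A) = (11/12)(1/12)(1/12)(11/12) = 0.0058353; P(data | bowl B) = (4/5)(1/5)(1/5)(4/5) = 0.0256.
Weighting by the prior gives 1/2 · 0.0058353 = 0.0029176, 1/2 · 0.0256 = 0.0128; these sum to 0.015718.
Dividing through by the total gives posterior P(bowl A | data) = 0.18563, P(bowl B | data) = 0.81437.
The predictive probability is P(purple next | data) = (11/12)(0.18563) + (4/5)(0.81437) = 0.82166.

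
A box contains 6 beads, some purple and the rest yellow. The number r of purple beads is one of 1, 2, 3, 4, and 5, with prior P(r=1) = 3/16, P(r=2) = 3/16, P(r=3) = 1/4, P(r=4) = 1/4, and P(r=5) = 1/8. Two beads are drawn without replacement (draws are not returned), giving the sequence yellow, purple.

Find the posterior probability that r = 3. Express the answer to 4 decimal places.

For each hypothesis, P(data | H) works out to: P(data | r = 1) = (5/6)(1/5) = 1/6; P(data | r = 2) = (4/6)(2/5) = 4/15; P(data | r = 3) = (3/6)(3/5) = 3/10; P(data | r = 4) = (2/6)(4/5) = 4/15; P(data | r = 5) = (1/6)(5/5) = 1/6.
Multiplying each by its prior: 3/16 · 1/6 = 1/32, 3/16 · 4/15 = 1/20, 1/4 · 3/10 = 3/40, 1/4 · 4/15 = 1/15, 1/8 · 1/6 = 1/48; these sum to 39/160.
Therefore the posterior P(r = 3 | data) = (3/40) / (39/160) = 4/13.

0.3077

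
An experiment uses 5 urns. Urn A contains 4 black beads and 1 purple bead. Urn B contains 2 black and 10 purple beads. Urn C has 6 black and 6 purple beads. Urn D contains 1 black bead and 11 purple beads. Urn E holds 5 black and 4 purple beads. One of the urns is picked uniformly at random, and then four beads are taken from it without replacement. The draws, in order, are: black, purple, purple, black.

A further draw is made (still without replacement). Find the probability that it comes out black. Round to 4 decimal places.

Under each hypothesis, the probability of the observed sequence is: P(data | urn A) = (4/5)(1/4)(0/3) = 0; P(data | urn B) = (2/12)(10/11)(9/10)(1/9) = 0.015152; P(data | urn C) = (6/12)(6/11)(5/10)(5/9) = 0.075758; P(data | urn D) = (1/12)(11/11)(10/10)(0/9) = 0; P(data | urn E) = (5/9)(4/8)(3/7)(4/6) = 0.079365.
The prior-weighted likelihoods are 1/5 · 0 = 0, 1/5 · 0.015152 = 0.0030303, 1/5 · 0.075758 = 0.015152, 1/5 · 0 = 0, 1/5 · 0.079365 = 0.015873; summing to 0.034055.
The posterior is then P(urn A | data) = 0, P(urn B | data) = 0.088983, P(urn C | data) = 0.44492, P(urn D | data) = 0, P(urn E | data) = 0.4661.
The predictive probability is P(black next | data) = (0)(0.088983) + (1/2)(0.44492) + (3/5)(0.4661) = 0.50212.

0.5021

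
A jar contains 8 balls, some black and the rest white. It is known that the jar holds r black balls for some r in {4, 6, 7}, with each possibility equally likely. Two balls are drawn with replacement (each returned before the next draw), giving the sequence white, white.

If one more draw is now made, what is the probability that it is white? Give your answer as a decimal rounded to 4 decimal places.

For each hypothesis, P(data | H) works out to: P(data | r = 4) = (4/8)(4/8) = 1/4; P(data | r = 6) = (2/8)(2/8) = 1/16; P(data | r = 7) = (1/8)(1/8) = 1/64.
Multiplying each by its prior: 1/3 · 1/4 = 1/12, 1/3 · 1/16 = 1/48, 1/3 · 1/64 = 1/192; summing to 7/64.
The posterior is then P(r = 4 | data) = 16/21, P(r = 6 | data) = 4/21, P(r = 7 | data) = 1/21.
Averaging over the posterior, P(white next | data) = (1/2)(16/21) + (1/4)(4/21) + (1/8)(1/21) = 73/168.

0.4345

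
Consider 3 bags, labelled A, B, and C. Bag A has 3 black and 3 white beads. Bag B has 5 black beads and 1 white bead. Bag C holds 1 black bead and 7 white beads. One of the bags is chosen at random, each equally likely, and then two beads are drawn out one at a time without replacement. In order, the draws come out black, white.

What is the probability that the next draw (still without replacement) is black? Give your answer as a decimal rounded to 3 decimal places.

0.535

Under each hypothesis, the probability of the observed sequence is: P(data | bag A) = (3/6)(3/5) = 3/10; P(data | bag B) = (5/6)(1/5) = 1/6; P(data | bag C) = (1/8)(7/7) = 1/8.
Multiplying each by its prior: 1/3 · 3/10 = 1/10, 1/3 · 1/6 = 1/18, 1/3 · 1/8 = 1/24; with total 71/360.
Normalising, the posterior is P(bag A | data) = 36/71, P(bag B | data) = 20/71, P(bag C | data) = 15/71.
Averaging over the posterior, P(black next | data) = (1/2)(36/71) + (1)(20/71) + (0)(15/71) = 38/71.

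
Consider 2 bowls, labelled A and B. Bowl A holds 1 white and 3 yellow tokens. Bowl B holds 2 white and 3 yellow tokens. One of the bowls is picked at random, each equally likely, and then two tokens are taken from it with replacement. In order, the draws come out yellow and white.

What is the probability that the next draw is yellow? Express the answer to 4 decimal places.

Under each hypothesis, the probability of the observed sequence is: P(data | bowl A) = (3/4)(1/4) = 3/16; P(data | bowl B) = (3/5)(2/5) = 6/25.
The prior-weighted likelihoods are 1/2 · 3/16 = 3/32, 1/2 · 6/25 = 3/25; with total 171/800.
The posterior is then P(bowl A | data) = 25/57, P(bowl B | data) = 32/57.
Averaging over the posterior, P(yellow next | data) = (3/4)(25/57) + (3/5)(32/57) = 253/380.

0.6658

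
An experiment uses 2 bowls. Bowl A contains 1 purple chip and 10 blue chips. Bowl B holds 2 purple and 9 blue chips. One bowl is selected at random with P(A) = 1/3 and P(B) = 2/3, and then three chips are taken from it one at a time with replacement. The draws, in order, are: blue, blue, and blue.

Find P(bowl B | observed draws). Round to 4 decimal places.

Compute the likelihood of the observed sequence for each case: P(data | bowl A) = (10/11)(10/11)(10/11) = 0.75131; P(data | bowl B) = (9/11)(9/11)(9/11) = 0.54771.
Weighting by the prior gives 1/3 · 0.75131 = 0.25044, 2/3 · 0.54771 = 0.36514; with total 0.61558.
Therefore the posterior P(bowl B | data) = (0.36514) / (0.61558) = 0.59317.

0.5932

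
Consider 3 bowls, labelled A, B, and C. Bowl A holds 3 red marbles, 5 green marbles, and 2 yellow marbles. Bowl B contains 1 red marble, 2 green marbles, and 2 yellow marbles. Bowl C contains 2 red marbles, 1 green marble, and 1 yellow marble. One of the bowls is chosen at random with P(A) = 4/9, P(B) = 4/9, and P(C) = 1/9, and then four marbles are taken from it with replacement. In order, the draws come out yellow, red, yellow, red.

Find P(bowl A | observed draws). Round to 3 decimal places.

Compute the likelihood of the observed sequence for each case: P(data | bowl A) = (2/10)(3/10)(2/10)(3/10) = 0.0036; P(data | bowl B) = (2/5)(1/5)(2/5)(1/5) = 0.0064; P(data | bowl C) = (1/4)(2/4)(1/4)(2/4) = 0.015625.
Multiplying each by its prior: 4/9 · 0.0036 = 0.0016, 4/9 · 0.0064 = 0.0028444, 1/9 · 0.015625 = 0.0017361; these sum to 0.0061806.
By Bayes' rule, P(bowl A | data) = (0.0016) / (0.0061806) = 0.25888.

0.259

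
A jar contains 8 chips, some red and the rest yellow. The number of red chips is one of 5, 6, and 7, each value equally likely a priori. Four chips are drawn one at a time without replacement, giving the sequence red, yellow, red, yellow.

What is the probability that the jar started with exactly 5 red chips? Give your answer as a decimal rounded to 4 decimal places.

Compute the likelihood of the observed sequence for each case: P(data | r = 5) = (5/8)(3/7)(4/6)(2/5) = 1/14; P(data | r = 6) = (6/8)(2/7)(5/6)(1/5) = 1/28; P(data | r = 7) = (7/8)(1/7)(6/6)(0/5) = 0.
Weighting by the prior gives 1/3 · 1/14 = 1/42, 1/3 · 1/28 = 1/84, 1/3 · 0 = 0; these sum to 1/28.
By Bayes' rule, P(r = 5 | data) = (1/42) / (1/28) = 2/3.

0.6667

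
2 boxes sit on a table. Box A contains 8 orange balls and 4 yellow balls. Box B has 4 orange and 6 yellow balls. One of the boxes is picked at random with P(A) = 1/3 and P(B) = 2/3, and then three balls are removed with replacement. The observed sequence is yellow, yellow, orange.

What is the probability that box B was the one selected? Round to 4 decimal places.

0.7954

For each hypothesis, P(data | H) works out to: P(data | box A) = (4/12)(4/12)(8/12) = 0.074074; P(data | box B) = (6/10)(6/10)(4/10) = 0.144.
The prior-weighted likelihoods are 1/3 · 0.074074 = 0.024691, 2/3 · 0.144 = 0.096; these sum to 0.12069.
Therefore the posterior P(box B | data) = (0.096) / (0.12069) = 0.79542.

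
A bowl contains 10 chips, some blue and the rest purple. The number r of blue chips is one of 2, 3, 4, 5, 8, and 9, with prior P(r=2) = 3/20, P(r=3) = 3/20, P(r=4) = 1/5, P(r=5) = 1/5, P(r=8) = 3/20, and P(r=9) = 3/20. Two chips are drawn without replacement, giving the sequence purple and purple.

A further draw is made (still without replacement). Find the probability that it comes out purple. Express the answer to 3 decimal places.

0.590

Compute the likelihood of the observed sequence for each case: P(data | r = 2) = (8/10)(7/9) = 28/45; P(data | r = 3) = (7/10)(6/9) = 7/15; P(data | r = 4) = (6/10)(5/9) = 1/3; P(data | r = 5) = (5/10)(4/9) = 2/9; P(data | r = 8) = (2/10)(1/9) = 1/45; P(data | r = 9) = (1/10)(0/9) = 0.
Multiplying each by its prior: 3/20 · 28/45 = 7/75, 3/20 · 7/15 = 7/100, 1/5 · 1/3 = 1/15, 1/5 · 2/9 = 2/45, 3/20 · 1/45 = 1/300, 3/20 · 0 = 0; with total 5/18.
Normalising, the posterior is P(r = 2 | data) = 0.336, P(r = 3 | data) = 0.252, P(r = 4 | data) = 0.24, P(r = 5 | data) = 0.16, P(r = 8 | data) = 0.012, P(r = 9 | data) = 0.
Averaging over the posterior, P(purple next | data) = (3/4)(0.336) + (5/8)(0.252) + (1/2)(0.24) + (3/8)(0.16) + (0)(0.012) = 0.5895.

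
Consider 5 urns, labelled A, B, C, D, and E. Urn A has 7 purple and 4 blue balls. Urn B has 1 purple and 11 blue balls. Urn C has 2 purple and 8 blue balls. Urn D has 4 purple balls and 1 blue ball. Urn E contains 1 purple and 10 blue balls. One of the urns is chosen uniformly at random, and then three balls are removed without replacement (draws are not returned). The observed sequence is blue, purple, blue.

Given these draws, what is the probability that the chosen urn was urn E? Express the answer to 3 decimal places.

0.219

Under each hypothesis, the probability of the observed sequence is: P(data | urn A) = (4/11)(7/10)(3/9) = 0.084848; P(data | urn B) = (11/12)(1/11)(10/10) = 0.083333; P(data | urn C) = (8/10)(2/9)(7/8) = 0.15556; P(data | urn D) = (1/5)(4/4)(0/3) = 0; P(data | urn E) = (10/11)(1/10)(9/9) = 0.090909.
Multiplying each by its prior: 1/5 · 0.084848 = 0.01697, 1/5 · 0.083333 = 0.016667, 1/5 · 0.15556 = 0.031111, 1/5 · 0 = 0, 1/5 · 0.090909 = 0.018182; with total 0.082929.
By Bayes' rule, P(urn E | data) = (0.018182) / (0.082929) = 0.21924.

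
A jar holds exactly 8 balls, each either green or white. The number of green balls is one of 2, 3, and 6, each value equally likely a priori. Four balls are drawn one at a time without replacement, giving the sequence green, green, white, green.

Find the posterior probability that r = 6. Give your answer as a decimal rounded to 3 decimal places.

0.889

The likelihood of the observed sequence under each hypothesis: P(data | r = 2) = (2/8)(1/7)(6/6)(0/5) = 0; P(data | r = 3) = (3/8)(2/7)(5/6)(1/5) = 1/56; P(data | r = 6) = (6/8)(5/7)(2/6)(4/5) = 1/7.
The prior-weighted likelihoods are 1/3 · 0 = 0, 1/3 · 1/56 = 1/168, 1/3 · 1/7 = 1/21; summing to 3/56.
Therefore the posterior P(r = 6 | data) = (1/21) / (3/56) = 8/9.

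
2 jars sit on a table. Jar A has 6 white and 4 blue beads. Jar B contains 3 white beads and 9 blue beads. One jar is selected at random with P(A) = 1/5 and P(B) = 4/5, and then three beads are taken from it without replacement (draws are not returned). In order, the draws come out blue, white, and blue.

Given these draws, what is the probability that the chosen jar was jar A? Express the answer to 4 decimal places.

0.1325

Under each hypothesis, the probability of the observed sequence is: P(data | jar A) = (4/10)(6/9)(3/8) = 1/10; P(data | jar B) = (9/12)(3/11)(8/10) = 9/55.
Multiplying each by its prior: 1/5 · 1/10 = 1/50, 4/5 · 9/55 = 36/275; with total 83/550.
Therefore the posterior P(jar A | data) = (1/50) / (83/550) = 11/83.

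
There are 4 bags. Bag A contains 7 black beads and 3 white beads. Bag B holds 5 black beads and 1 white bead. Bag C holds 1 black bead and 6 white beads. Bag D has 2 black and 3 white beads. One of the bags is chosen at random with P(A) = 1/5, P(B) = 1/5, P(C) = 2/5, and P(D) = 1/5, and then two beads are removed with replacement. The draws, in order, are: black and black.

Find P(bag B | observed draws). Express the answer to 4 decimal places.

For each hypothesis, P(data | H) works out to: P(data | bag A) = (7/10)(7/10) = 0.49; P(data | bag B) = (5/6)(5/6) = 0.69444; P(data | bag C) = (1/7)(1/7) = 0.020408; P(data | bag D) = (2/5)(2/5) = 0.16.
Weighting by the prior gives 1/5 · 0.49 = 0.098, 1/5 · 0.69444 = 0.13889, 2/5 · 0.020408 = 0.0081633, 1/5 · 0.16 = 0.032; with total 0.27705.
Hence P(bag B | data) = (0.13889) / (0.27705) = 0.50131.

0.5013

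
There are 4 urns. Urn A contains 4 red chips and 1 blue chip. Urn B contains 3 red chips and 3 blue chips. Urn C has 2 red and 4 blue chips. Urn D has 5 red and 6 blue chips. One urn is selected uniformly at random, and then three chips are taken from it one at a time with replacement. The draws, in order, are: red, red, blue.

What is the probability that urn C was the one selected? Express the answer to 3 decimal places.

0.168

For each hypothesis, P(data | H) works out to: P(data | urn A) = (4/5)(4/5)(1/5) = 0.128; P(data | urn B) = (3/6)(3/6)(3/6) = 0.125; P(data | urn C) = (2/6)(2/6)(4/6) = 0.074074; P(data | urn D) = (5/11)(5/11)(6/11) = 0.1127.
The prior-weighted likelihoods are 1/4 · 0.128 = 0.032, 1/4 · 0.125 = 0.03125, 1/4 · 0.074074 = 0.018519, 1/4 · 0.1127 = 0.028174; with total 0.10994.
By Bayes' rule, P(urn C | data) = (0.018519) / (0.10994) = 0.16844.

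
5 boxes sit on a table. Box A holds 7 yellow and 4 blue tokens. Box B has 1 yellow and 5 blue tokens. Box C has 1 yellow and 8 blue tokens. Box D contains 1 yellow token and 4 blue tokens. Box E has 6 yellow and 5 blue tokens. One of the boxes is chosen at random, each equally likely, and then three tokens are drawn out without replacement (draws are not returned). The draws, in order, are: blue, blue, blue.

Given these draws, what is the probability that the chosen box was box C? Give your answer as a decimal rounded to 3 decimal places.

0.404

Compute the likelihood of the observed sequence for each case: P(data | box A) = (4/11)(3/10)(2/9) = 4/165; P(data | box B) = (5/6)(4/5)(3/4) = 1/2; P(data | box C) = (8/9)(7/8)(6/7) = 2/3; P(data | box D) = (4/5)(3/4)(2/3) = 2/5; P(data | box E) = (5/11)(4/10)(3/9) = 2/33.
Weighting by the prior gives 1/5 · 4/165 = 4/825, 1/5 · 1/2 = 1/10, 1/5 · 2/3 = 2/15, 1/5 · 2/5 = 2/25, 1/5 · 2/33 = 2/165; with total 109/330.
So P(box C | data) = (2/15) / (109/330) = 44/109.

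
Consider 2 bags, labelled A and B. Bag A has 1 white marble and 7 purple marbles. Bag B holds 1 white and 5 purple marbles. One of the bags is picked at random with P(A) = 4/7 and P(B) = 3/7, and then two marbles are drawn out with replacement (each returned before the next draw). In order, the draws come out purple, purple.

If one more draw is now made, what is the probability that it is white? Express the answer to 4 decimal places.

0.1419

Compute the likelihood of the observed sequence for each case: P(data | bag A) = (7/8)(7/8) = 49/64; P(data | bag B) = (5/6)(5/6) = 25/36.
Multiplying each by its prior: 4/7 · 49/64 = 7/16, 3/7 · 25/36 = 25/84; these sum to 247/336.
The posterior is then P(bag A | data) = 0.59514, P(bag B | data) = 0.40486.
So P(white next | data) = Σ P(white next | H) P(H | data) = (1/8)(0.59514) + (1/6)(0.40486) = 0.14187.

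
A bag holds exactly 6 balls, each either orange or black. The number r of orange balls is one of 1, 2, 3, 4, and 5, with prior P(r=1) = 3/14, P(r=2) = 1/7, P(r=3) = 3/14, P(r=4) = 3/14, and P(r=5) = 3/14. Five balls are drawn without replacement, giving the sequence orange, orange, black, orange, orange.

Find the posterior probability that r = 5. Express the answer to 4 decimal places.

The likelihood of the observed sequence under each hypothesis: P(data | r = 1) = (1/6)(0/5) = 0; P(data | r = 2) = (2/6)(1/5)(4/4)(0/3) = 0; P(data | r = 3) = (3/6)(2/5)(3/4)(1/3)(0/2) = 0; P(data | r = 4) = (4/6)(3/5)(2/4)(2/3)(1/2) = 1/15; P(data | r = 5) = (5/6)(4/5)(1/4)(3/3)(2/2) = 1/6.
The prior-weighted likelihoods are 3/14 · 0 = 0, 1/7 · 0 = 0, 3/14 · 0 = 0, 3/14 · 1/15 = 1/70, 3/14 · 1/6 = 1/28; these sum to 1/20.
Hence P(r = 5 | data) = (1/28) / (1/20) = 5/7.

0.7143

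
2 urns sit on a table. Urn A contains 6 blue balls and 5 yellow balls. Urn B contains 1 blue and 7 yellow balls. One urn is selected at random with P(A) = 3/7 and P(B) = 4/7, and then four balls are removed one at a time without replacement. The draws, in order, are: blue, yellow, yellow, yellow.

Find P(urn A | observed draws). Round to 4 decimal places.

For each hypothesis, P(data | H) works out to: P(data | urn A) = (6/11)(5/10)(4/9)(3/8) = 1/22; P(data | urn B) = (1/8)(7/7)(6/6)(5/5) = 1/8.
Multiplying each by its prior: 3/7 · 1/22 = 3/154, 4/7 · 1/8 = 1/14; these sum to 1/11.
So P(urn A | data) = (3/154) / (1/11) = 3/14.

0.2143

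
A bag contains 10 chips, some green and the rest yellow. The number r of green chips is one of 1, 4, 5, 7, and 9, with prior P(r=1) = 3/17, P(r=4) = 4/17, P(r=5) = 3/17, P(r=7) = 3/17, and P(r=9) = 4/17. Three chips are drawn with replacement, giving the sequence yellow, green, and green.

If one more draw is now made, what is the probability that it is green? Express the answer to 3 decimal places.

Compute the likelihood of the observed sequence for each case: P(data | r = 1) = (9/10)(1/10)(1/10) = 0.009; P(data | r = 4) = (6/10)(4/10)(4/10) = 0.096; P(data | r = 5) = (5/10)(5/10)(5/10) = 0.125; P(data | r = 7) = (3/10)(7/10)(7/10) = 0.147; P(data | r = 9) = (1/10)(9/10)(9/10) = 0.081.
The prior-weighted likelihoods are 3/17 · 0.009 = 0.0015882, 4/17 · 0.096 = 0.022588, 3/17 · 0.125 = 0.022059, 3/17 · 0.147 = 0.025941, 4/17 · 0.081 = 0.019059; with total 0.091235.
The posterior is then P(r = 1 | data) = 0.017408, P(r = 4 | data) = 0.24758, P(r = 5 | data) = 0.24178, P(r = 7 | data) = 0.28433, P(r = 9 | data) = 0.2089.
So P(green next | data) = Σ P(green next | H) P(H | data) = (1/10)(0.017408) + (2/5)(0.24758) + (1/2)(0.24178) + (7/10)(0.28433) + (9/10)(0.2089) = 0.6087.

0.609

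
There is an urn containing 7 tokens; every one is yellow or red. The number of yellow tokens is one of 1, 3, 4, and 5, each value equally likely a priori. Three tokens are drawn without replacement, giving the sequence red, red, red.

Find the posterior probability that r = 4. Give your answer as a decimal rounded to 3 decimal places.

0.040

Compute the likelihood of the observed sequence for each case: P(data | r = 1) = (6/7)(5/6)(4/5) = 4/7; P(data | r = 3) = (4/7)(3/6)(2/5) = 4/35; P(data | r = 4) = (3/7)(2/6)(1/5) = 1/35; P(data | r = 5) = (2/7)(1/6)(0/5) = 0.
Multiplying each by its prior: 1/4 · 4/7 = 1/7, 1/4 · 4/35 = 1/35, 1/4 · 1/35 = 1/140, 1/4 · 0 = 0; these sum to 5/28.
So P(r = 4 | data) = (1/140) / (5/28) = 1/25.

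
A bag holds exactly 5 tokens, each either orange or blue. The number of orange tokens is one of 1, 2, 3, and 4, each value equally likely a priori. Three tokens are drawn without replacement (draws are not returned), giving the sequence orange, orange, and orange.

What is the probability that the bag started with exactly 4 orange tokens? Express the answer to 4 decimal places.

The likelihood of the observed sequence under each hypothesis: P(data | r = 1) = (1/5)(0/4) = 0; P(data | r = 2) = (2/5)(1/4)(0/3) = 0; P(data | r = 3) = (3/5)(2/4)(1/3) = 1/10; P(data | r = 4) = (4/5)(3/4)(2/3) = 2/5.
Multiplying each by its prior: 1/4 · 0 = 0, 1/4 · 0 = 0, 1/4 · 1/10 = 1/40, 1/4 · 2/5 = 1/10; summing to 1/8.
Therefore the posterior P(r = 4 | data) = (1/10) / (1/8) = 4/5.

0.8000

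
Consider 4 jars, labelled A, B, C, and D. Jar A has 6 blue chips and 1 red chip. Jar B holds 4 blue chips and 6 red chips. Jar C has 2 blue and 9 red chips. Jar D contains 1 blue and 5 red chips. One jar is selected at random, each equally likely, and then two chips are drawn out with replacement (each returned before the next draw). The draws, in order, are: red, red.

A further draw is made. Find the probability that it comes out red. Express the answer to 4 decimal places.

0.7713

Compute the likelihood of the observed sequence for each case: P(data | jar A) = (1/7)(1/7) = 0.020408; P(data | jar B) = (6/10)(6/10) = 0.36; P(data | jar C) = (9/11)(9/11) = 0.66942; P(data | jar D) = (5/6)(5/6) = 0.69444.
Weighting by the prior gives 1/4 · 0.020408 = 0.005102, 1/4 · 0.36 = 0.09, 1/4 · 0.66942 = 0.16736, 1/4 · 0.69444 = 0.17361; these sum to 0.43607.
Dividing through by the total gives posterior P(jar A | data) = 0.0117, P(jar B | data) = 0.20639, P(jar C | data) = 0.38378, P(jar D | data) = 0.39813.
Averaging over the posterior, P(red next | data) = (1/7)(0.0117) + (3/5)(0.20639) + (9/11)(0.38378) + (5/6)(0.39813) = 0.77128.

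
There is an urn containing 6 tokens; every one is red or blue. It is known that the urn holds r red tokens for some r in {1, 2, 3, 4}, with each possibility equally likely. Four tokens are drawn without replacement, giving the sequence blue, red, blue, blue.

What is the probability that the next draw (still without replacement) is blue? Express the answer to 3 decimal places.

0.667

Under each hypothesis, the probability of the observed sequence is: P(data | r = 1) = (5/6)(1/5)(4/4)(3/3) = 1/6; P(data | r = 2) = (4/6)(2/5)(3/4)(2/3) = 2/15; P(data | r = 3) = (3/6)(3/5)(2/4)(1/3) = 1/20; P(data | r = 4) = (2/6)(4/5)(1/4)(0/3) = 0.
The prior-weighted likelihoods are 1/4 · 1/6 = 1/24, 1/4 · 2/15 = 1/30, 1/4 · 1/20 = 1/80, 1/4 · 0 = 0; these sum to 7/80.
Dividing through by the total gives posterior P(r = 1 | data) = 10/21, P(r = 2 | data) = 8/21, P(r = 3 | data) = 1/7, P(r = 4 | data) = 0.
The predictive probability is P(blue next | data) = (1)(10/21) + (1/2)(8/21) + (0)(1/7) = 2/3.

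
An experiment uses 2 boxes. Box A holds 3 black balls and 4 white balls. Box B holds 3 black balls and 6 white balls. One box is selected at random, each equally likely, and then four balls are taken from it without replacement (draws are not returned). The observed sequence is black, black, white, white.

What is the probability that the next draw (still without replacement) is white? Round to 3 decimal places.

The likelihood of the observed sequence under each hypothesis: P(data | box A) = (3/7)(2/6)(4/5)(3/4) = 3/35; P(data | box B) = (3/9)(2/8)(6/7)(5/6) = 5/84.
The prior-weighted likelihoods are 1/2 · 3/35 = 3/70, 1/2 · 5/84 = 5/168; these sum to 61/840.
Dividing through by the total gives posterior P(box A | data) = 36/61, P(box B | data) = 25/61.
Averaging over the posterior, P(white next | data) = (2/3)(36/61) + (4/5)(25/61) = 44/61.

0.721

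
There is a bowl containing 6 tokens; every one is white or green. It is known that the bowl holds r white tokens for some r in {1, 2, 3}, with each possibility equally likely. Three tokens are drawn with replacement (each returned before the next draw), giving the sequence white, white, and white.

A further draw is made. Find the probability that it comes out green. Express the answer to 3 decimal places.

Under each hypothesis, the probability of the observed sequence is: P(data | r = 1) = (1/6)(1/6)(1/6) = 1/216; P(data | r = 2) = (2/6)(2/6)(2/6) = 1/27; P(data | r = 3) = (3/6)(3/6)(3/6) = 1/8.
The prior-weighted likelihoods are 1/3 · 1/216 = 1/648, 1/3 · 1/27 = 1/81, 1/3 · 1/8 = 1/24; summing to 1/18.
The posterior is then P(r = 1 | data) = 1/36, P(r = 2 | data) = 2/9, P(r = 3 | data) = 3/4.
So P(green next | data) = Σ P(green next | H) P(H | data) = (5/6)(1/36) + (2/3)(2/9) + (1/2)(3/4) = 59/108.

0.546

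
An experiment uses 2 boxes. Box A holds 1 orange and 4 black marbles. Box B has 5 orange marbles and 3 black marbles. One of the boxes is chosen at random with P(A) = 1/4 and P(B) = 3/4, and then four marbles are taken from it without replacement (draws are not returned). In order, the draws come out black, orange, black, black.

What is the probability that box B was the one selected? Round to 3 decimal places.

The likelihood of the observed sequence under each hypothesis: P(data | box A) = (4/5)(1/4)(3/3)(2/2) = 0.2; P(data | box B) = (3/8)(5/7)(2/6)(1/5) = 0.017857.
Multiplying each by its prior: 1/4 · 0.2 = 0.05, 3/4 · 0.017857 = 0.013393; summing to 0.063393.
So P(box B | data) = (0.013393) / (0.063393) = 0.21127.

0.211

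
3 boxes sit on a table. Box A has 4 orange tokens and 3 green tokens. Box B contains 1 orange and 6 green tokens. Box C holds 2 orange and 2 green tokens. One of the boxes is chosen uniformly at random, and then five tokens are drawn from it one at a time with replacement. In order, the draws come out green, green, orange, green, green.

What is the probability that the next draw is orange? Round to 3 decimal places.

0.295

For each hypothesis, P(data | H) works out to: P(data | box A) = (3/7)(3/7)(4/7)(3/7)(3/7) = 0.019278; P(data | box B) = (6/7)(6/7)(1/7)(6/7)(6/7) = 0.077111; P(data | box C) = (2/4)(2/4)(2/4)(2/4)(2/4) = 0.03125.
Weighting by the prior gives 1/3 · 0.019278 = 0.0064259, 1/3 · 0.077111 = 0.025704, 1/3 · 0.03125 = 0.010417; with total 0.042546.
Dividing through by the total gives posterior P(box A | data) = 0.15103, P(box B | data) = 0.60413, P(box C | data) = 0.24483.
Averaging over the posterior, P(orange next | data) = (4/7)(0.15103) + (1/7)(0.60413) + (1/2)(0.24483) = 0.29503.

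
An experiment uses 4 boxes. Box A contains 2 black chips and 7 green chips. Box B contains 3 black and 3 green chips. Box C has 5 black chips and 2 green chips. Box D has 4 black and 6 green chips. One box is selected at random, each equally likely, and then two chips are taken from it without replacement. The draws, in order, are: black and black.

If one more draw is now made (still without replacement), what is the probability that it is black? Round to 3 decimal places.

Under each hypothesis, the probability of the observed sequence is: P(data | box A) = (2/9)(1/8) = 0.027778; P(data | box B) = (3/6)(2/5) = 0.2; P(data | box C) = (5/7)(4/6) = 0.47619; P(data | box D) = (4/10)(3/9) = 0.13333.
Weighting by the prior gives 1/4 · 0.027778 = 0.0069444, 1/4 · 0.2 = 0.05, 1/4 · 0.47619 = 0.11905, 1/4 · 0.13333 = 0.033333; summing to 0.20933.
The posterior is then P(box A | data) = 0.033175, P(box B | data) = 0.23886, P(box C | data) = 0.56872, P(box D | data) = 0.15924.
Averaging over the posterior, P(black next | data) = (0)(0.033175) + (1/4)(0.23886) + (3/5)(0.56872) + (1/4)(0.15924) = 0.44076.

0.441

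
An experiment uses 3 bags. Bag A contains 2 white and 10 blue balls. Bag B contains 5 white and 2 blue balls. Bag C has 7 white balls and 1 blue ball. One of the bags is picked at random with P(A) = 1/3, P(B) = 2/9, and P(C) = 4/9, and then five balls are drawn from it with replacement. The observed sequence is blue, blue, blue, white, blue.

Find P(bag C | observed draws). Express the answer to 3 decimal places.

0.003

Under each hypothesis, the probability of the observed sequence is: P(data | bag A) = (10/12)(10/12)(10/12)(2/12)(10/12) = 0.080376; P(data | bag B) = (2/7)(2/7)(2/7)(5/7)(2/7) = 0.0047599; P(data | bag C) = (1/8)(1/8)(1/8)(7/8)(1/8) = 0.00021362.
The prior-weighted likelihoods are 1/3 · 0.080376 = 0.026792, 2/9 · 0.0047599 = 0.0010578, 4/9 · 0.00021362 = 9.4944e-05; summing to 0.027945.
So P(bag C | data) = (9.4944e-05) / (0.027945) = 0.0033976.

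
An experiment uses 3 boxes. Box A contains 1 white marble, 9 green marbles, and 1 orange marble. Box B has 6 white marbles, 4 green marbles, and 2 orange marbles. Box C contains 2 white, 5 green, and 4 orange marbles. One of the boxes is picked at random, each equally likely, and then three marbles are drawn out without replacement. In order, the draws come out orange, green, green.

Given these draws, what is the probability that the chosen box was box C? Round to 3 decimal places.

0.471

Compute the likelihood of the observed sequence for each case: P(data | box A) = (1/11)(9/10)(8/9) = 4/55; P(data | box B) = (2/12)(4/11)(3/10) = 1/55; P(data | box C) = (4/11)(5/10)(4/9) = 8/99.
Weighting by the prior gives 1/3 · 4/55 = 4/165, 1/3 · 1/55 = 1/165, 1/3 · 8/99 = 8/297; with total 17/297.
Therefore the posterior P(box C | data) = (8/297) / (17/297) = 8/17.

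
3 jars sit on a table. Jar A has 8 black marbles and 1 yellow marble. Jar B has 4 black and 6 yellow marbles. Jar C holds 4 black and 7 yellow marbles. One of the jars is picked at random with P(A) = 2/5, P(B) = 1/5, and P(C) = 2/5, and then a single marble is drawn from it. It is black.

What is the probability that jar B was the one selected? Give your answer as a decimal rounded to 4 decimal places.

0.1377

For each hypothesis, P(data | H) works out to: P(data | jar A) = (8/9) = 0.88889; P(data | jar B) = (4/10) = 0.4; P(data | jar C) = (4/11) = 0.36364.
The prior-weighted likelihoods are 2/5 · 0.88889 = 0.35556, 1/5 · 0.4 = 0.08, 2/5 · 0.36364 = 0.14545; summing to 0.58101.
So P(jar B | data) = (0.08) / (0.58101) = 0.13769.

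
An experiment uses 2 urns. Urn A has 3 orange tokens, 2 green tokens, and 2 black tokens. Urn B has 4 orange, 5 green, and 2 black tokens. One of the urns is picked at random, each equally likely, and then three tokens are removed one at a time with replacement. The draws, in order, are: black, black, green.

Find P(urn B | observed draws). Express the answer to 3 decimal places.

For each hypothesis, P(data | H) works out to: P(data | urn A) = (2/7)(2/7)(2/7) = 0.023324; P(data | urn B) = (2/11)(2/11)(5/11) = 0.015026.
Multiplying each by its prior: 1/2 · 0.023324 = 0.011662, 1/2 · 0.015026 = 0.0075131; these sum to 0.019175.
By Bayes' rule, P(urn B | data) = (0.0075131) / (0.019175) = 0.39182.

0.392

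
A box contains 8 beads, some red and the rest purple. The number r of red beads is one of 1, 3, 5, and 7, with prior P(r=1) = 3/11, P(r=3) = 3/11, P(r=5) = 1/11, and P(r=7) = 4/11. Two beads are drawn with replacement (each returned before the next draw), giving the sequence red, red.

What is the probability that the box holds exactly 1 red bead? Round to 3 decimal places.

0.012

Under each hypothesis, the probability of the observed sequence is: P(data | r = 1) = (1/8)(1/8) = 1/64; P(data | r = 3) = (3/8)(3/8) = 9/64; P(data | r = 5) = (5/8)(5/8) = 25/64; P(data | r = 7) = (7/8)(7/8) = 49/64.
Multiplying each by its prior: 3/11 · 1/64 = 3/704, 3/11 · 9/64 = 27/704, 1/11 · 25/64 = 25/704, 4/11 · 49/64 = 49/176; with total 251/704.
So P(r = 1 | data) = (3/704) / (251/704) = 3/251.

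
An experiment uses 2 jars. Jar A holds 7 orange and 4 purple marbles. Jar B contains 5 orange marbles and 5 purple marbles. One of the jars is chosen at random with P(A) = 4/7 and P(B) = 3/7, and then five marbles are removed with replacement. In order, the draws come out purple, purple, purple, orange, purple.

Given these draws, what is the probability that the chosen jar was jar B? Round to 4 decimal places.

Under each hypothesis, the probability of the observed sequence is: P(data | jar A) = (4/11)(4/11)(4/11)(7/11)(4/11) = 0.011127; P(data | jar B) = (5/10)(5/10)(5/10)(5/10)(5/10) = 0.03125.
Weighting by the prior gives 4/7 · 0.011127 = 0.0063582, 3/7 · 0.03125 = 0.013393; summing to 0.019751.
By Bayes' rule, P(jar B | data) = (0.013393) / (0.019751) = 0.67808.

0.6781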